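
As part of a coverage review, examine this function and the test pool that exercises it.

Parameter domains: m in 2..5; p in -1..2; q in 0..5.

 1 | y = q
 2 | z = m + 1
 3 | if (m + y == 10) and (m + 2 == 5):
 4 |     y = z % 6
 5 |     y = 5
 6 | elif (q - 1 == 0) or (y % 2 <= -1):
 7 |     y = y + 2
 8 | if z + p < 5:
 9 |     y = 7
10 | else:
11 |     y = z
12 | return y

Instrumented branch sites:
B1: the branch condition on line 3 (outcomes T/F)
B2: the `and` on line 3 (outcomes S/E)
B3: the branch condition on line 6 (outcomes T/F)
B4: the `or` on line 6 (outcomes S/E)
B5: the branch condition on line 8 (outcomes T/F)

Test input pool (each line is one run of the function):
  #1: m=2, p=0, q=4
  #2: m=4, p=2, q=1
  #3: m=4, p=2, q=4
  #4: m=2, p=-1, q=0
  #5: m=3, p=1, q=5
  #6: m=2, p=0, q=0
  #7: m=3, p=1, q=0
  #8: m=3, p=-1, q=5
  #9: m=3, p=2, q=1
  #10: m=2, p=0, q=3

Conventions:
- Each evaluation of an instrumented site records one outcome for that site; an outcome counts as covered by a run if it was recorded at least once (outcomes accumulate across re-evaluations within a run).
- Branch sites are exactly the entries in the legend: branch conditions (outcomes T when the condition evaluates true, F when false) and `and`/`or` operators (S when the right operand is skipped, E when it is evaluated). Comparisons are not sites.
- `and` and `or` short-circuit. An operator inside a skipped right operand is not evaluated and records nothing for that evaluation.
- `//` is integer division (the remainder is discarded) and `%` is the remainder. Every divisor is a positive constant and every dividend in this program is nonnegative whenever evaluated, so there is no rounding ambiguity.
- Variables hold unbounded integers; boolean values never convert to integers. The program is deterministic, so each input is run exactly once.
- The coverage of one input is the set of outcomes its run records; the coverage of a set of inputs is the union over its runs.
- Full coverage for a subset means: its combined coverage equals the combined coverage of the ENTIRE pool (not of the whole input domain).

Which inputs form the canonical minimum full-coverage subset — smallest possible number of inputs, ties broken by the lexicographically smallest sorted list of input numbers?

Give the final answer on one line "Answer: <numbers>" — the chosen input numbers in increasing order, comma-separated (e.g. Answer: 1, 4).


input #1, m=2, p=0, q=4: events B2->S, B1->F, B4->E, B3->F, B5->T; outcomes B1=F, B2=S, B3=F, B4=E, B5=T
input #2, m=4, p=2, q=1: events B2->S, B1->F, B4->S, B3->T, B5->F; outcomes B1=F, B2=S, B3=T, B4=S, B5=F
input #3, m=4, p=2, q=4: events B2->S, B1->F, B4->E, B3->F, B5->F; outcomes B1=F, B2=S, B3=F, B4=E, B5=F
input #4, m=2, p=-1, q=0: events B2->S, B1->F, B4->E, B3->F, B5->T; outcomes B1=F, B2=S, B3=F, B4=E, B5=T
input #5, m=3, p=1, q=5: events B2->S, B1->F, B4->E, B3->F, B5->F; outcomes B1=F, B2=S, B3=F, B4=E, B5=F
input #6, m=2, p=0, q=0: events B2->S, B1->F, B4->E, B3->F, B5->T; outcomes B1=F, B2=S, B3=F, B4=E, B5=T
input #7, m=3, p=1, q=0: events B2->S, B1->F, B4->E, B3->F, B5->F; outcomes B1=F, B2=S, B3=F, B4=E, B5=F
input #8, m=3, p=-1, q=5: events B2->S, B1->F, B4->E, B3->F, B5->T; outcomes B1=F, B2=S, B3=F, B4=E, B5=T
input #9, m=3, p=2, q=1: events B2->S, B1->F, B4->S, B3->T, B5->F; outcomes B1=F, B2=S, B3=T, B4=S, B5=F
input #10, m=2, p=0, q=3: events B2->S, B1->F, B4->E, B3->F, B5->T; outcomes B1=F, B2=S, B3=F, B4=E, B5=T
the full pool covers 8 outcomes: B1=F, B2=S, B3=T, B3=F, B4=S, B4=E, B5=T, B5=F
no size-1 subset reaches all 8 outcomes (best union: 5/8)
inputs {1, 2} (size 2) cover everything; no size-2 subset with a lexicographically smaller index list covers all 8
Answer: 1, 2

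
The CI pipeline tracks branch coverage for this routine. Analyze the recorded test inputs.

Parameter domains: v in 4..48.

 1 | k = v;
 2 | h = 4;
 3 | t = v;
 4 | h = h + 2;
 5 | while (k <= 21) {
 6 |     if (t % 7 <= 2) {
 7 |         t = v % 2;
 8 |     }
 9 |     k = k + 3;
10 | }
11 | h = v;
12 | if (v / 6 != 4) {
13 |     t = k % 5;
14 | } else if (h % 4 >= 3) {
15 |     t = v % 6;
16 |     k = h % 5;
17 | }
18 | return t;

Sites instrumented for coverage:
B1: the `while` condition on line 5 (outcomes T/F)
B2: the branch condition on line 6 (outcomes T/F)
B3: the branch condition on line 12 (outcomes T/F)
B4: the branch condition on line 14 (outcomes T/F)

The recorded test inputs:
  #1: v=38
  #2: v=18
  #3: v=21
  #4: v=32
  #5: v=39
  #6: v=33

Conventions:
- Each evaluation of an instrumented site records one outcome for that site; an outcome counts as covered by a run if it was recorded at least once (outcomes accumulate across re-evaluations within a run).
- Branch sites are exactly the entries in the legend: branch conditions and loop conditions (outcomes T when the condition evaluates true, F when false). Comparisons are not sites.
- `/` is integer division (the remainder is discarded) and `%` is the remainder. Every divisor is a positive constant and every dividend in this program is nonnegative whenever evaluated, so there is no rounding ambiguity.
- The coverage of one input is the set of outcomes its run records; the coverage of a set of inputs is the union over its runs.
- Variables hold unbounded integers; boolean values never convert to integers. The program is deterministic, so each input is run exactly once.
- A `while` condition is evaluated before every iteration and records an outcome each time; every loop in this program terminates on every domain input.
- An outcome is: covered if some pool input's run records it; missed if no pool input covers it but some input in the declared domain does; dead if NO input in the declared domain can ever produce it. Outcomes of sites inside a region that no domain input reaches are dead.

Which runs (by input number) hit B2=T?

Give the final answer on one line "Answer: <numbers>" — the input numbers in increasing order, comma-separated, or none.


input #1 (v=38): does not produce B2=T
input #2 (v=18): does not produce B2=T
input #3 (v=21): produces B2=T
input #4 (v=32): does not produce B2=T
input #5 (v=39): does not produce B2=T
input #6 (v=33): does not produce B2=T
Answer: 3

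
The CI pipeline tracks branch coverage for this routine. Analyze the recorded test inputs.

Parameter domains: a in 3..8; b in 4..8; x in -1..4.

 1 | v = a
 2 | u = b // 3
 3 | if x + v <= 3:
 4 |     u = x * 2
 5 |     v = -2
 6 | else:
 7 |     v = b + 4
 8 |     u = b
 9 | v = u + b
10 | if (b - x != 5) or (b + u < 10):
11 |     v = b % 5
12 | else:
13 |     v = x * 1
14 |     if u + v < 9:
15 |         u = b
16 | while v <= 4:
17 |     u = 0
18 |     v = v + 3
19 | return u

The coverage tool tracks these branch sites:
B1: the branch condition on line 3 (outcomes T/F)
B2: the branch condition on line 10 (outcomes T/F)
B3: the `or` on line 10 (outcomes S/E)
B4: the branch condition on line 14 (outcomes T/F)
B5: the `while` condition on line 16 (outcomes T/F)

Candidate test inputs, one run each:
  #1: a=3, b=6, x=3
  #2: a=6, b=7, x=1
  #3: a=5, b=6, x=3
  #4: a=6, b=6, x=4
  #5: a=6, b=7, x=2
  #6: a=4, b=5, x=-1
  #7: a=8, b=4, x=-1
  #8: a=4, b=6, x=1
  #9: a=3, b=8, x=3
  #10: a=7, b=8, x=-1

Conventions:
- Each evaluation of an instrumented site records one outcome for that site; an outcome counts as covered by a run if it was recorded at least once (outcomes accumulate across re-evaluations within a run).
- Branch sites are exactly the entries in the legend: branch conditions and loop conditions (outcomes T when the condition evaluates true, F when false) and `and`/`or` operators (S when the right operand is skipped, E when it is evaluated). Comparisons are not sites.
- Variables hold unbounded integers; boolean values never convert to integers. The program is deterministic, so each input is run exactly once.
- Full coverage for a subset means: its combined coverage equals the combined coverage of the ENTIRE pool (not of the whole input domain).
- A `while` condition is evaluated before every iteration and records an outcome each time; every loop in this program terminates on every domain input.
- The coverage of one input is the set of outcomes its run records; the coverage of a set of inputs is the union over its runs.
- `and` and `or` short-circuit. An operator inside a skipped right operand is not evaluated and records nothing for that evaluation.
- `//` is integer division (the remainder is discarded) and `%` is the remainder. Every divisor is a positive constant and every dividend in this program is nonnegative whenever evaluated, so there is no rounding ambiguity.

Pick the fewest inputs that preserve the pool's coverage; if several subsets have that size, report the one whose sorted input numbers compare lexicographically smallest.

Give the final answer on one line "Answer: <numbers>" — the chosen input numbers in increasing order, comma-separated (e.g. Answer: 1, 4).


#1 (a=3, b=6, x=3) -> covered: B1=F, B2=T, B3=S, B5=T, B5=F
#2 (a=6, b=7, x=1) -> covered: B1=F, B2=T, B3=S, B5=T, B5=F
#3 (a=5, b=6, x=3) -> covered: B1=F, B2=T, B3=S, B5=T, B5=F
#4 (a=6, b=6, x=4) -> covered: B1=F, B2=T, B3=S, B5=T, B5=F
#5 (a=6, b=7, x=2) -> covered: B1=F, B2=F, B3=E, B4=F, B5=T, B5=F
#6 (a=4, b=5, x=-1) -> covered: B1=T, B2=T, B3=S, B5=T, B5=F
#7 (a=8, b=4, x=-1) -> covered: B1=F, B2=T, B3=E, B5=T, B5=F
#8 (a=4, b=6, x=1) -> covered: B1=F, B2=F, B3=E, B4=T, B5=T, B5=F
#9 (a=3, b=8, x=3) -> covered: B1=F, B2=F, B3=E, B4=F, B5=T, B5=F
#10 (a=7, b=8, x=-1) -> covered: B1=F, B2=T, B3=S, B5=T, B5=F
the full pool covers 10 outcomes: B1=T, B1=F, B2=T, B2=F, B3=S, B3=E, B4=T, B4=F, B5=T, B5=F
no size-1 subset reaches all 10 outcomes (best union: 6/10)
no size-2 subset reaches all 10 outcomes (best union: 9/10)
inputs {5, 6, 8} (size 3) cover everything; no size-3 subset with a lexicographically smaller index list covers all 10
Answer: 5, 6, 8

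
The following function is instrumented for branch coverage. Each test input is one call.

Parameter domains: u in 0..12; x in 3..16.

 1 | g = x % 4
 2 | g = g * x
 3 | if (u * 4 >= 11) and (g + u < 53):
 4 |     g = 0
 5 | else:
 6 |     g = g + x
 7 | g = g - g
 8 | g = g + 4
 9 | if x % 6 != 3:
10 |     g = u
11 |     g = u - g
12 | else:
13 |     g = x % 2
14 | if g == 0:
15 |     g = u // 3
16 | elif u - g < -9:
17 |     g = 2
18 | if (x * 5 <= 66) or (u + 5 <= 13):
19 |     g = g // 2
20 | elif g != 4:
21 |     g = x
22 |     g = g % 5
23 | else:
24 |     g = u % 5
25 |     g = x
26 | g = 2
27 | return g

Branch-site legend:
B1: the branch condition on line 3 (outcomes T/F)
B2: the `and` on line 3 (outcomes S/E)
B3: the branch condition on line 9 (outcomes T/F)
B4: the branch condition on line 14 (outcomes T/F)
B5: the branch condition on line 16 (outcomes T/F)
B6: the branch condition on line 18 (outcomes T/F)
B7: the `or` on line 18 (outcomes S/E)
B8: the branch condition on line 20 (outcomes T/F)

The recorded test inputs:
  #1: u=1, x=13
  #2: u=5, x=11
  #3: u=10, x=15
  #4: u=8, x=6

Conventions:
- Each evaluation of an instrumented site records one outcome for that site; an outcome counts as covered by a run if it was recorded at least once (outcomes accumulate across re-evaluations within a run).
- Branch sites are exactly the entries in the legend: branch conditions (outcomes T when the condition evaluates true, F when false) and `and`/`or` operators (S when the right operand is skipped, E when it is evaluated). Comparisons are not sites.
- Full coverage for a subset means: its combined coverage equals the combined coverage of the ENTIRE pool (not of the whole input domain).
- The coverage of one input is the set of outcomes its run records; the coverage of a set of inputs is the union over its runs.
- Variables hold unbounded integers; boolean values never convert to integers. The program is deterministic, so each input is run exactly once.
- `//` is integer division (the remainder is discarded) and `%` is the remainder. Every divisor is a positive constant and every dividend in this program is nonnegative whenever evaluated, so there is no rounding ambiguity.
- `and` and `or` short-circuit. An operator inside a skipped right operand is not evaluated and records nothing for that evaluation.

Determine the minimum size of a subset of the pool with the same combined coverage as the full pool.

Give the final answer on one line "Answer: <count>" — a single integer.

#1 (u=1, x=13) -> B2->S, B1->F, B3->T, B4->T, B7->S, B6->T; covered: B1=F, B2=S, B3=T, B4=T, B6=T, B7=S
#2 (u=5, x=11) -> B2->E, B1->T, B3->T, B4->T, B7->S, B6->T; covered: B1=T, B2=E, B3=T, B4=T, B6=T, B7=S
#3 (u=10, x=15) -> B2->E, B1->F, B3->F, B4->F, B5->F, B7->E, B6->F, B8->T; covered: B1=F, B2=E, B3=F, B4=F, B5=F, B6=F, B7=E, B8=T
#4 (u=8, x=6) -> B2->E, B1->T, B3->T, B4->T, B7->S, B6->T; covered: B1=T, B2=E, B3=T, B4=T, B6=T, B7=S
the full pool covers 14 outcomes: B1=T, B1=F, B2=S, B2=E, B3=T, B3=F, B4=T, B4=F, B5=F, B6=T, B6=F, B7=S, B7=E, B8=T
every size-1 subset falls short of the 14 outcomes (best: 8/14)
every size-2 subset falls short of the 14 outcomes (best: 13/14)
inputs {1, 2, 3} (size 3) cover everything; no size-3 subset with a lexicographically smaller index list covers all 14

Answer: 3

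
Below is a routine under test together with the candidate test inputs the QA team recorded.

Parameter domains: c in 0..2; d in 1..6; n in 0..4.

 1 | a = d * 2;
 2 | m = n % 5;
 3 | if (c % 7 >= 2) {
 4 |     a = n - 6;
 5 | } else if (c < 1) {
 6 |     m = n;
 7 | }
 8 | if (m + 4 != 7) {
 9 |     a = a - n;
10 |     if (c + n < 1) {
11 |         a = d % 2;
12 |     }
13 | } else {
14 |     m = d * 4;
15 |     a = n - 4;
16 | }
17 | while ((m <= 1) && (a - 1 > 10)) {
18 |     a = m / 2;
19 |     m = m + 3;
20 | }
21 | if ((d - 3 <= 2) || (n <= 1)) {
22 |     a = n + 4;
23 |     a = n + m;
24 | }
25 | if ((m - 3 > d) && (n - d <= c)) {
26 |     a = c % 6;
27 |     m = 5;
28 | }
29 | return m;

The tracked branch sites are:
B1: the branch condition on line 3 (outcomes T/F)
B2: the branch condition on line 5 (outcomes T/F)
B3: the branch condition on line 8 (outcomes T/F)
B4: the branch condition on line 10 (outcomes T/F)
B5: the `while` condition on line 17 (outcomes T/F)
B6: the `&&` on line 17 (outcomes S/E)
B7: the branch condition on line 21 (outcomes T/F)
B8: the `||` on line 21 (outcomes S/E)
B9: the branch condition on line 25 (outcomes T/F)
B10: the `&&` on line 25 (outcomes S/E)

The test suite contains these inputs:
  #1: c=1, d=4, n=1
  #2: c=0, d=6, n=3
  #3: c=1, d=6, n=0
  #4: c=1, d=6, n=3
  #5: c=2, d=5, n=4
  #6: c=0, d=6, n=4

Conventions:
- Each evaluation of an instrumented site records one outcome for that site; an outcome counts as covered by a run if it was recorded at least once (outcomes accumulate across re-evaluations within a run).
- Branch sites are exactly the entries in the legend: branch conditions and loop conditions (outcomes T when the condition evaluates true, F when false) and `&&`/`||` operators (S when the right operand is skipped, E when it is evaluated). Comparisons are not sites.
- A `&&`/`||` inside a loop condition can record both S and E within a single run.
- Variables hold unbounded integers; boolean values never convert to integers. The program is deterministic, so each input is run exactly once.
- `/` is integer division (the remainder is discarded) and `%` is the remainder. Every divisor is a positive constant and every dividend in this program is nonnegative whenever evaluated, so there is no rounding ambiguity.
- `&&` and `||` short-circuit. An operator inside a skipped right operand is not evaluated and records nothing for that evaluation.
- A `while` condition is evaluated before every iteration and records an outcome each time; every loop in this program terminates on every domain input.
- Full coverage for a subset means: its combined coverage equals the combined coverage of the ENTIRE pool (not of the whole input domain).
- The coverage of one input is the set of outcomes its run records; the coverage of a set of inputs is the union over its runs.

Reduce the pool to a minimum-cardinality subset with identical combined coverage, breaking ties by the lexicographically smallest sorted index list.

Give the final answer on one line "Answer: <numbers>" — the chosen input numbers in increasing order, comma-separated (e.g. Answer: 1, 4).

input #1 (c=1, d=4, n=1): events B1->F, B2->F, B3->T, B4->F, B6->E, B5->F, B8->S, B7->T, B10->S, B9->F; covers B1=F, B2=F, B3=T, B4=F, B5=F, B6=E, B7=T, B8=S, B9=F, B10=S
input #2 (c=0, d=6, n=3): events B1->F, B2->T, B3->F, B6->S, B5->F, B8->E, B7->F, B10->E, B9->T; covers B1=F, B2=T, B3=F, B5=F, B6=S, B7=F, B8=E, B9=T, B10=E
input #3 (c=1, d=6, n=0): events B1->F, B2->F, B3->T, B4->F, B6->E, B5->T, B6->S, B5->F, B8->E, B7->T, B10->S, B9->F; covers B1=F, B2=F, B3=T, B4=F, B5=T, B5=F, B6=S, B6=E, B7=T, B8=E, B9=F, B10=S
input #4 (c=1, d=6, n=3): events B1->F, B2->F, B3->F, B6->S, B5->F, B8->E, B7->F, B10->E, B9->T; covers B1=F, B2=F, B3=F, B5=F, B6=S, B7=F, B8=E, B9=T, B10=E
input #5 (c=2, d=5, n=4): events B1->T, B3->T, B4->F, B6->S, B5->F, B8->S, B7->T, B10->S, B9->F; covers B1=T, B3=T, B4=F, B5=F, B6=S, B7=T, B8=S, B9=F, B10=S
input #6 (c=0, d=6, n=4): events B1->F, B2->T, B3->T, B4->F, B6->S, B5->F, B8->E, B7->F, B10->S, B9->F; covers B1=F, B2=T, B3=T, B4=F, B5=F, B6=S, B7=F, B8=E, B9=F, B10=S
together the pool reaches 19 outcomes: B1=T, B1=F, B2=T, B2=F, B3=T, B3=F, B4=F, B5=T, B5=F, B6=S, B6=E, B7=T, B7=F, B8=S, B8=E, B9=T, B9=F, B10=S, B10=E
every size-1 subset falls short of the 19 outcomes (best: 12/19)
every size-2 subset falls short of the 19 outcomes (best: 17/19)
size 3: inputs {2, 3, 5} cover all 19 outcomes, and no lexicographically smaller subset of this size does

Answer: 2, 3, 5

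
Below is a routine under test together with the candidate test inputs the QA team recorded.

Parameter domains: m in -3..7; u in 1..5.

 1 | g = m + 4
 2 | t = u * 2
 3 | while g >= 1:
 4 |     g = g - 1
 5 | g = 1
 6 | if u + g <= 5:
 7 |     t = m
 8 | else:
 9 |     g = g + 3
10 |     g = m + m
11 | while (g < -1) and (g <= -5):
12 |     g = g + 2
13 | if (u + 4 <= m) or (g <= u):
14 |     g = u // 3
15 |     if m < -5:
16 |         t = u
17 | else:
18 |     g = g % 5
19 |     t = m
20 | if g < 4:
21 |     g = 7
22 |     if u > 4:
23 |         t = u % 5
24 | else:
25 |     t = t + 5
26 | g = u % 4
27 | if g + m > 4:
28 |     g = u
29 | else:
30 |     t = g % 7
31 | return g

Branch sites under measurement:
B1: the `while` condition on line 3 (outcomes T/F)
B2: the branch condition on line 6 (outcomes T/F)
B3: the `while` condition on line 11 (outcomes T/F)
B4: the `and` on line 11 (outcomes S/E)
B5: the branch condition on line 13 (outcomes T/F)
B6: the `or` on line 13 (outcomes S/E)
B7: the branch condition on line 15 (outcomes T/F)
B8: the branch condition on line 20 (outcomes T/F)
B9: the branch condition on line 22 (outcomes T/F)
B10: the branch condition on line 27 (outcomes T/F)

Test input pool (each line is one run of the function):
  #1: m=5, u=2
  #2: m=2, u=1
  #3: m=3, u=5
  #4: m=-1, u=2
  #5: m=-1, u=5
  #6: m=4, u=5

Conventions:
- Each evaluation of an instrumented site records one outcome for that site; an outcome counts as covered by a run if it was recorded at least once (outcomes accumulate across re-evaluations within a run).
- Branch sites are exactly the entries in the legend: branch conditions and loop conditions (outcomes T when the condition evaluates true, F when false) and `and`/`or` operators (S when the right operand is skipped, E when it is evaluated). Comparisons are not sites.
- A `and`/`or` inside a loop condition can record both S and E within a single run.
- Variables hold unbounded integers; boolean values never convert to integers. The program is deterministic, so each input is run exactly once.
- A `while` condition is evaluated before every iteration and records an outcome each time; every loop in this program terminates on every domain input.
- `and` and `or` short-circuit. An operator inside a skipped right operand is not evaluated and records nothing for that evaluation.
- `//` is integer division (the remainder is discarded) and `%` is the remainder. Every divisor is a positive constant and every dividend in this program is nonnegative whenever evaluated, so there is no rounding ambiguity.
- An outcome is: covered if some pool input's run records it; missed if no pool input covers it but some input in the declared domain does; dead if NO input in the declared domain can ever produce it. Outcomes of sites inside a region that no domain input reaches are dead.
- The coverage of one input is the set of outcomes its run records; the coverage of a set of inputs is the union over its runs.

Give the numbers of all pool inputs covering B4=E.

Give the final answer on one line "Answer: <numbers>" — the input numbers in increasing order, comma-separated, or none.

input #1 (m=5, u=2): misses B4=E
input #2 (m=2, u=1): misses B4=E
input #3 (m=3, u=5): misses B4=E
input #4 (m=-1, u=2): misses B4=E
input #5 (m=-1, u=5): covers B4=E
input #6 (m=4, u=5): misses B4=E

Answer: 5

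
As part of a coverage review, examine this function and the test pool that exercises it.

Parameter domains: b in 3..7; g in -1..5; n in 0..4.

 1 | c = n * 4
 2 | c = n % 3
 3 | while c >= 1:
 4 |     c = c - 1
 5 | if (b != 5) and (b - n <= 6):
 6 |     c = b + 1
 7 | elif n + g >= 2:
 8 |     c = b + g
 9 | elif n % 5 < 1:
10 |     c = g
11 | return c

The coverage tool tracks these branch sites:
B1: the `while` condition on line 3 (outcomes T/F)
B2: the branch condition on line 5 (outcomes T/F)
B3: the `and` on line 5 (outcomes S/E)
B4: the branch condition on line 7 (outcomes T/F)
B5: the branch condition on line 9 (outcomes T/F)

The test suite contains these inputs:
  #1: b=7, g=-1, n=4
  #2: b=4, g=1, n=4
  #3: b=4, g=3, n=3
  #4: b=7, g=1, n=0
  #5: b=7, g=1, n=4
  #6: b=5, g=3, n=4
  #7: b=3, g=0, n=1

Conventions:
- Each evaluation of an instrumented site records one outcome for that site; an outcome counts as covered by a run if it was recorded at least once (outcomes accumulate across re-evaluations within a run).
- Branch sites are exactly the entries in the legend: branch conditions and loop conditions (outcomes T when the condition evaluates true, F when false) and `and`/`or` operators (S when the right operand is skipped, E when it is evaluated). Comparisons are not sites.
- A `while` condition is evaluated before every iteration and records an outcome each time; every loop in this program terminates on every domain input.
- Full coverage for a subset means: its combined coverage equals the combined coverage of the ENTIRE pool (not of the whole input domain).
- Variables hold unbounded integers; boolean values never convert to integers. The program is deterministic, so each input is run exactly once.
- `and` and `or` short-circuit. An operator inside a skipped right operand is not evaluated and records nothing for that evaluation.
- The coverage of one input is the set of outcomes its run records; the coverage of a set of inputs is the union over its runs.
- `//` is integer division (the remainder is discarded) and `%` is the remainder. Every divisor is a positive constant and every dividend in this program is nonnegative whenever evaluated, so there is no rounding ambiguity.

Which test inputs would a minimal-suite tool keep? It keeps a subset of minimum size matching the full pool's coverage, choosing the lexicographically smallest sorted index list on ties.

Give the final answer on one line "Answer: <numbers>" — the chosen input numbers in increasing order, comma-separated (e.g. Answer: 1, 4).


input #1 (b=7, g=-1, n=4): events B1->T, B1->F, B3->E, B2->T; covers B1=T, B1=F, B2=T, B3=E
input #2 (b=4, g=1, n=4): events B1->T, B1->F, B3->E, B2->T; covers B1=T, B1=F, B2=T, B3=E
input #3 (b=4, g=3, n=3): events B1->F, B3->E, B2->T; covers B1=F, B2=T, B3=E
input #4 (b=7, g=1, n=0): events B1->F, B3->E, B2->F, B4->F, B5->T; covers B1=F, B2=F, B3=E, B4=F, B5=T
input #5 (b=7, g=1, n=4): events B1->T, B1->F, B3->E, B2->T; covers B1=T, B1=F, B2=T, B3=E
input #6 (b=5, g=3, n=4): events B1->T, B1->F, B3->S, B2->F, B4->T; covers B1=T, B1=F, B2=F, B3=S, B4=T
input #7 (b=3, g=0, n=1): events B1->T, B1->F, B3->E, B2->T; covers B1=T, B1=F, B2=T, B3=E
the full pool covers 9 outcomes: B1=T, B1=F, B2=T, B2=F, B3=S, B3=E, B4=T, B4=F, B5=T
size 1 is not enough: best union over all size-1 subsets is 5/9
size 2 is not enough: best union over all size-2 subsets is 8/9
inputs {1, 4, 6} (size 3) cover everything; no size-3 subset with a lexicographically smaller index list covers all 9
Answer: 1, 4, 6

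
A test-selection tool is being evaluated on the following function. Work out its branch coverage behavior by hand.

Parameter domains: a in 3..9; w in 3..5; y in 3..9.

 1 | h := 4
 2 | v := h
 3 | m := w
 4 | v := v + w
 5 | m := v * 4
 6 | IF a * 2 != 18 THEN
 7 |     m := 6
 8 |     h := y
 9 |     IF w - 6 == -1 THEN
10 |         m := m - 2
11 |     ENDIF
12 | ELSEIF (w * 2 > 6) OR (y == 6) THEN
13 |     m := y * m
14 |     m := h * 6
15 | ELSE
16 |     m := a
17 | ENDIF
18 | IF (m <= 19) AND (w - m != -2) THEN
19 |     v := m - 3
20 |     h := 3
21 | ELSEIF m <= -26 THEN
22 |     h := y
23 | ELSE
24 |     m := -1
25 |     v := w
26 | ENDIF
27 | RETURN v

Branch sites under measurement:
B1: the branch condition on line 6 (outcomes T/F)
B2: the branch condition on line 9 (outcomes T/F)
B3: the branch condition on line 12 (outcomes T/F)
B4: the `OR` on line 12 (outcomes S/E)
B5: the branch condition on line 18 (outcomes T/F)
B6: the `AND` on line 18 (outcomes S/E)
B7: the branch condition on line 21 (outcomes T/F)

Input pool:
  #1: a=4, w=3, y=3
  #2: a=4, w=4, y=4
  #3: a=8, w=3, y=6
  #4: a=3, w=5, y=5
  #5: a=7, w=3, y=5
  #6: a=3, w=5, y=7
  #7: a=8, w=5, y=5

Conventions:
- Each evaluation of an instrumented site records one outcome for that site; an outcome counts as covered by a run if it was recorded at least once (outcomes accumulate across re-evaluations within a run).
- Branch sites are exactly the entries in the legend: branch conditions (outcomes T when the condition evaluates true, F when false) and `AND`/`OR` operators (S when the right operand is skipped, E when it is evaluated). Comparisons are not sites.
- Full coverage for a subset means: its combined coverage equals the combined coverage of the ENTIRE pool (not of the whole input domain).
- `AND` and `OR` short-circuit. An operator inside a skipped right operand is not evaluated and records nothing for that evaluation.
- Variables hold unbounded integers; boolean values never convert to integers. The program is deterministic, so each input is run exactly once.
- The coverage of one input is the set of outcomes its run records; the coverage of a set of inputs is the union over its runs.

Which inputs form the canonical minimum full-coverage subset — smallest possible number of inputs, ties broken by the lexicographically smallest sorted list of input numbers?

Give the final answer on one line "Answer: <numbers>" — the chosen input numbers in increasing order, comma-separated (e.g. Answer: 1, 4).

run #1 (a=4, w=3, y=3) runs B1->T, B2->F, B6->E, B5->T; records B1=T, B2=F, B5=T, B6=E
run #2 (a=4, w=4, y=4) runs B1->T, B2->F, B6->E, B5->F, B7->F; records B1=T, B2=F, B5=F, B6=E, B7=F
run #3 (a=8, w=3, y=6) runs B1->T, B2->F, B6->E, B5->T; records B1=T, B2=F, B5=T, B6=E
run #4 (a=3, w=5, y=5) runs B1->T, B2->T, B6->E, B5->T; records B1=T, B2=T, B5=T, B6=E
run #5 (a=7, w=3, y=5) runs B1->T, B2->F, B6->E, B5->T; records B1=T, B2=F, B5=T, B6=E
run #6 (a=3, w=5, y=7) runs B1->T, B2->T, B6->E, B5->T; records B1=T, B2=T, B5=T, B6=E
run #7 (a=8, w=5, y=5) runs B1->T, B2->T, B6->E, B5->T; records B1=T, B2=T, B5=T, B6=E
union over all inputs: B1=T, B2=T, B2=F, B5=T, B5=F, B6=E, B7=F (7 outcomes)
size 1 is not enough: best union over all size-1 subsets is 5/7
size 2: inputs {2, 4} cover all 7 outcomes, and no lexicographically smaller subset of this size does

Answer: 2, 4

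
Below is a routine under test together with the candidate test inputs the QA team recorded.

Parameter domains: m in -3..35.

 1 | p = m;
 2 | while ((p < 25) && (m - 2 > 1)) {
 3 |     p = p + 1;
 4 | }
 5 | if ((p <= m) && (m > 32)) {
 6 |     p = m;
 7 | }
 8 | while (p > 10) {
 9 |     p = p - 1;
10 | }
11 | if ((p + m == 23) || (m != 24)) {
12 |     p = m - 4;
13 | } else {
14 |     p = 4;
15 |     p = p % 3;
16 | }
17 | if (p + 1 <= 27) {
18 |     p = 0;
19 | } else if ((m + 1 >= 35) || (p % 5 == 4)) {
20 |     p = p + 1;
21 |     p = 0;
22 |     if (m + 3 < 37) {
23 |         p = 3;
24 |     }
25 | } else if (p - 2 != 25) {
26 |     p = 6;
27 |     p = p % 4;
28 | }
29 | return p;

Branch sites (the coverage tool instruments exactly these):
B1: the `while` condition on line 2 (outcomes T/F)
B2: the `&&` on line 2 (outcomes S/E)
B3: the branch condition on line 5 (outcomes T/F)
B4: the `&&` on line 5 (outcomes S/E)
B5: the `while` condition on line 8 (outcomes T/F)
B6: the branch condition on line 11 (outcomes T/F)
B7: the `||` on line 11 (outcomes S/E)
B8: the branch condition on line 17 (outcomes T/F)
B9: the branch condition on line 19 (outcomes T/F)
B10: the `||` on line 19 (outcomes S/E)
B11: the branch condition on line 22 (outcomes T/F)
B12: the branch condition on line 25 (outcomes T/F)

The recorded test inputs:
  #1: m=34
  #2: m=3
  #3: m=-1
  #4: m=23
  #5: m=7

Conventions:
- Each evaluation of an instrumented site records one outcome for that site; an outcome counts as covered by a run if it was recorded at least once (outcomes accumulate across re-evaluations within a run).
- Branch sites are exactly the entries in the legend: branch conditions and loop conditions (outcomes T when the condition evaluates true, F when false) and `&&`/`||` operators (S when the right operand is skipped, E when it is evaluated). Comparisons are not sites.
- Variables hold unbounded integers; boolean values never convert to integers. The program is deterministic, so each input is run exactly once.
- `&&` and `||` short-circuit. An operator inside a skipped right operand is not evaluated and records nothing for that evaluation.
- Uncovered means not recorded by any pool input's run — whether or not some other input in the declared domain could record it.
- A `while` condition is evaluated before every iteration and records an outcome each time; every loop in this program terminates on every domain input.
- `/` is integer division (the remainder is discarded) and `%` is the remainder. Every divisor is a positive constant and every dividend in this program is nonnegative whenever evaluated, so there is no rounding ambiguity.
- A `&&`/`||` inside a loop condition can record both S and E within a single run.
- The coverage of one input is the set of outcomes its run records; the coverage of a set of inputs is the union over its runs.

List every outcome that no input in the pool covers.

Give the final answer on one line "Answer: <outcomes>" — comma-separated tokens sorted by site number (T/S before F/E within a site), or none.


input #1, m=34: outcomes B1=F, B2=S, B3=T, B4=E, B5=T, B5=F, B6=T, B7=E, B8=F, B9=T, B10=S, B11=F
input #2, m=3: outcomes B1=F, B2=E, B3=F, B4=E, B5=F, B6=T, B7=E, B8=T
input #3, m=-1: outcomes B1=F, B2=E, B3=F, B4=E, B5=F, B6=T, B7=E, B8=T
input #4, m=23: outcomes B1=T, B1=F, B2=S, B2=E, B3=F, B4=S, B5=T, B5=F, B6=T, B7=E, B8=T
input #5, m=7: outcomes B1=T, B1=F, B2=S, B2=E, B3=F, B4=S, B5=T, B5=F, B6=T, B7=E, B8=T
union over the pool: B1=T, B1=F, B2=S, B2=E, B3=T, B3=F, B4=S, B4=E, B5=T, B5=F, B6=T, B7=E, B8=T, B8=F, B9=T, B10=S, B11=F
uncovered (7 of 24): B6=F, B7=S, B9=F, B10=E, B11=T, B12=T, B12=F
Answer: B6=F, B7=S, B9=F, B10=E, B11=T, B12=T, B12=F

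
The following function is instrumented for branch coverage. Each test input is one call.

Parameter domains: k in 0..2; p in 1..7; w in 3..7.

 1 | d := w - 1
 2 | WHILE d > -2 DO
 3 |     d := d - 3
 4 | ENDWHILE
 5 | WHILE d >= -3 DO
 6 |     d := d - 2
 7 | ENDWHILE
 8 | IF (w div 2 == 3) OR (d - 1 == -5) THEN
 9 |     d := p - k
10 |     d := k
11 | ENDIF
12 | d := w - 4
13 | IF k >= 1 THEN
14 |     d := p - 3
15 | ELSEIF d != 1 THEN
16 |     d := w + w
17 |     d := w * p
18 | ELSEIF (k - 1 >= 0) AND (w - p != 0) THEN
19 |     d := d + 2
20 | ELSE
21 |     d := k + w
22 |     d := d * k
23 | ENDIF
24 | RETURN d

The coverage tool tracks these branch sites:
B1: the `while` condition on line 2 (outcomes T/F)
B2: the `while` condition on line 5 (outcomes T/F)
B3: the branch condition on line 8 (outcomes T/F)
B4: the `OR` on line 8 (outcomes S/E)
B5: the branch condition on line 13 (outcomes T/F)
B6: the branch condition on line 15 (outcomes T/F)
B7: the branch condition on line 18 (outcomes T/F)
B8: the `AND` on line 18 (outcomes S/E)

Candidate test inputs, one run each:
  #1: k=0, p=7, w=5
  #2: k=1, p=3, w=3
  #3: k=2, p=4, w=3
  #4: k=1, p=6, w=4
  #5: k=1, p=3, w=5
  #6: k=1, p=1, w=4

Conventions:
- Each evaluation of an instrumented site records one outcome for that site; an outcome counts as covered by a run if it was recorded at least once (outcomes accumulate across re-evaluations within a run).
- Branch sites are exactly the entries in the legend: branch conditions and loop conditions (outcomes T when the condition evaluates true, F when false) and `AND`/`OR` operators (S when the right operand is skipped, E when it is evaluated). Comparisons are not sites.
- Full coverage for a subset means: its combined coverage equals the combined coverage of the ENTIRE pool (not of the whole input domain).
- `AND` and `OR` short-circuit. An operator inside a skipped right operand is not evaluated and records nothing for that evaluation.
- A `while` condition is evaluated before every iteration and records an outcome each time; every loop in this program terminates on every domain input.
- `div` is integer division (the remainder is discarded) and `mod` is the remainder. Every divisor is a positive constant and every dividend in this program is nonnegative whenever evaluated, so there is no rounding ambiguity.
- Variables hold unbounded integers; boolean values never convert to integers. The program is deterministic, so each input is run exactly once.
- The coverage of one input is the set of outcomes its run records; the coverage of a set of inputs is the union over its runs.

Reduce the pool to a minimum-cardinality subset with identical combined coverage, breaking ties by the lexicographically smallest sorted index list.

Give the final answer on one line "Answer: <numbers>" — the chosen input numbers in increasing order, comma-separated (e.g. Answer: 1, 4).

input #1 (k=0, p=7, w=5): covers B1=T, B1=F, B2=T, B2=F, B3=T, B4=E, B5=F, B6=F, B7=F, B8=S
input #2 (k=1, p=3, w=3): covers B1=T, B1=F, B2=F, B3=T, B4=E, B5=T
input #3 (k=2, p=4, w=3): covers B1=T, B1=F, B2=F, B3=T, B4=E, B5=T
input #4 (k=1, p=6, w=4): covers B1=T, B1=F, B2=T, B2=F, B3=F, B4=E, B5=T
input #5 (k=1, p=3, w=5): covers B1=T, B1=F, B2=T, B2=F, B3=T, B4=E, B5=T
input #6 (k=1, p=1, w=4): covers B1=T, B1=F, B2=T, B2=F, B3=F, B4=E, B5=T
pool-wide coverage (12 outcomes): B1=T, B1=F, B2=T, B2=F, B3=T, B3=F, B4=E, B5=T, B5=F, B6=F, B7=F, B8=S
no size-1 subset reaches all 12 outcomes (best union: 10/12)
at size 2, {1, 4} reaches all 12 outcomes; every lexicographically earlier size-2 subset fails

Answer: 1, 4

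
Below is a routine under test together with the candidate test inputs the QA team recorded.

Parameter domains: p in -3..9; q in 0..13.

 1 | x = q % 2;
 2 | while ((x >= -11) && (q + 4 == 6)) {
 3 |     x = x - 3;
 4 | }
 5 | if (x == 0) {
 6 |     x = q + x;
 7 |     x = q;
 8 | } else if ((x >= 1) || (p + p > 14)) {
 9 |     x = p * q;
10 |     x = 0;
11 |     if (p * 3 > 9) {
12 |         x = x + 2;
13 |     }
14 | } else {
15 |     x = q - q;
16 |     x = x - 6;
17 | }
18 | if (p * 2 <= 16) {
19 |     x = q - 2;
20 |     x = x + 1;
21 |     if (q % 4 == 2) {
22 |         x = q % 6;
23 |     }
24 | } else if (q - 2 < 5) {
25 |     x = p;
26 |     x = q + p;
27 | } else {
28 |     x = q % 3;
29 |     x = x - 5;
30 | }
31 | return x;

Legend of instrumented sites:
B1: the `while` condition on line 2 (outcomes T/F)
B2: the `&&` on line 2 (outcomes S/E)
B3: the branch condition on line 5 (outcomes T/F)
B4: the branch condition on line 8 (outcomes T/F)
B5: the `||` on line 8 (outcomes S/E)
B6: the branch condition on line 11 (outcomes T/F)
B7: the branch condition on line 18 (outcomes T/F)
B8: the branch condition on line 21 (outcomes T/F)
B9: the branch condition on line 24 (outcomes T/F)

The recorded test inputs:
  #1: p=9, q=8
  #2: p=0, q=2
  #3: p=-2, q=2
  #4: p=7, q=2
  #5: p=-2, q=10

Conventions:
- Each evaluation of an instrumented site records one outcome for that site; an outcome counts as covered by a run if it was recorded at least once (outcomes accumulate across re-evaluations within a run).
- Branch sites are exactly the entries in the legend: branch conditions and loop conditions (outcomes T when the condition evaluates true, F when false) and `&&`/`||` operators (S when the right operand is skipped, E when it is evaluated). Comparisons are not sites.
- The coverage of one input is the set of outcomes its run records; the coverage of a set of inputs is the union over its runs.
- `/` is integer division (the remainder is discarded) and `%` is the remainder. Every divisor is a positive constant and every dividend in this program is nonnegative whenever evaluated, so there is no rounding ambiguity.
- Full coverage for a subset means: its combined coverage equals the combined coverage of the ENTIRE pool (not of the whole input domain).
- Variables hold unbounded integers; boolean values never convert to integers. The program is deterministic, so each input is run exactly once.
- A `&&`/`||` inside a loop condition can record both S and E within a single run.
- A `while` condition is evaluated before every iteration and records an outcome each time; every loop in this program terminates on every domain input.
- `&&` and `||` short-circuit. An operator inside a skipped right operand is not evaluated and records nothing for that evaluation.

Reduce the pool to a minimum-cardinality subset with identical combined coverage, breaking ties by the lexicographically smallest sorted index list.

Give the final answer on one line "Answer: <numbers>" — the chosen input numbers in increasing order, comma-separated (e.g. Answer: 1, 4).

test 1 (p=9, q=8) fires B2->E, B1->F, B3->T, B7->F, B9->F; hits B1=F, B2=E, B3=T, B7=F, B9=F
test 2 (p=0, q=2) fires B2->E, B1->T, B2->E, B1->T, B2->E, B1->T, B2->E, B1->T, B2->S, B1->F, B3->F, B5->E, B4->F, B7->T, ...; hits B1=T, B1=F, B2=S, B2=E, B3=F, B4=F, B5=E, B7=T, B8=T
test 3 (p=-2, q=2) fires B2->E, B1->T, B2->E, B1->T, B2->E, B1->T, B2->E, B1->T, B2->S, B1->F, B3->F, B5->E, B4->F, B7->T, ...; hits B1=T, B1=F, B2=S, B2=E, B3=F, B4=F, B5=E, B7=T, B8=T
test 4 (p=7, q=2) fires B2->E, B1->T, B2->E, B1->T, B2->E, B1->T, B2->E, B1->T, B2->S, B1->F, B3->F, B5->E, B4->F, B7->T, ...; hits B1=T, B1=F, B2=S, B2=E, B3=F, B4=F, B5=E, B7=T, B8=T
test 5 (p=-2, q=10) fires B2->E, B1->F, B3->T, B7->T, B8->T; hits B1=F, B2=E, B3=T, B7=T, B8=T
together the pool reaches 12 outcomes: B1=T, B1=F, B2=S, B2=E, B3=T, B3=F, B4=F, B5=E, B7=T, B7=F, B8=T, B9=F
checked all size-1 subsets: none covers 12 outcomes (max 9/12)
size 2: inputs {1, 2} cover all 12 outcomes, and no lexicographically smaller subset of this size does

Answer: 1, 2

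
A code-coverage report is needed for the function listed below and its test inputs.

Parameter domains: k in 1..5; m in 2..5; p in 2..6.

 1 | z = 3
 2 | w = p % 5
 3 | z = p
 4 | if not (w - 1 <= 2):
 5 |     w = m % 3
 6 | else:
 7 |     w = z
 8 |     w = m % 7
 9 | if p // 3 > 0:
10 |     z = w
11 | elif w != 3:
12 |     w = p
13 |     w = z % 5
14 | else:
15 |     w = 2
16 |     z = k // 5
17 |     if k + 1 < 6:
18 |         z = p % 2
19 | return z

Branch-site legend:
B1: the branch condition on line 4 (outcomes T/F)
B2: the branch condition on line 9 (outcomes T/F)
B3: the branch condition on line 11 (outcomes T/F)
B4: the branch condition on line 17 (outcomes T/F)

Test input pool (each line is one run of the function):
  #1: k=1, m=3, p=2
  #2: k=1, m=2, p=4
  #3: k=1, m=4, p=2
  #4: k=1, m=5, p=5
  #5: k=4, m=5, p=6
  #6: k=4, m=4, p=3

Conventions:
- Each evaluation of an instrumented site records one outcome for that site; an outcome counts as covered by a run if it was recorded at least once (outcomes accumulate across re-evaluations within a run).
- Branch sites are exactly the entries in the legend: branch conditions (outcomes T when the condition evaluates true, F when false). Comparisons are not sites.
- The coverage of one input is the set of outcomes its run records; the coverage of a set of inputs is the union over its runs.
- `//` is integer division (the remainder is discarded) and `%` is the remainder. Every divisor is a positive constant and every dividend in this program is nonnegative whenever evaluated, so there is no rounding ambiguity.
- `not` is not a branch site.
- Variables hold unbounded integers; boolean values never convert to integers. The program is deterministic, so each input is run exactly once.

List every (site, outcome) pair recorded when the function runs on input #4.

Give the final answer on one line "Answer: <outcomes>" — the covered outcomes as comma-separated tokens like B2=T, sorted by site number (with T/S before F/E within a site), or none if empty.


Running input #4 (k=1, m=5, p=5), event by event:
  B1->F, B2->T
collecting distinct outcomes: B1=F, B2=T
Answer: B1=F, B2=T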